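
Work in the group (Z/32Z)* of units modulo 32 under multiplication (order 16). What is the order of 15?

Compute successive powers of 15 mod 32: 15, 1; 15^2 ≡ 1 (mod 32).
So |⟨15⟩| = 2.

2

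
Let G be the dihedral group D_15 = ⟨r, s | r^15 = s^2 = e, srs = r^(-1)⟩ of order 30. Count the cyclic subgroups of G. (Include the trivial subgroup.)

19

Group the elements of G by the cyclic subgroup they generate; each cyclic subgroup of order d accounts for φ(d) elements.
Cyclic subgroups by order — order 1: 1; order 2: 15; order 3: 1; order 5: 1; order 15: 1.
Total: 19.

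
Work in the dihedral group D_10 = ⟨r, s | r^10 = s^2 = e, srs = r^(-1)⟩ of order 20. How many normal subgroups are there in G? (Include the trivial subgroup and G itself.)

G has 22 subgroups. Checking conjugation-invariance by order — order 1: 1/1 normal; order 2: 1/11 normal; order 4: 0/5 normal; order 5: 1/1 normal; order 10: 3/3 normal; order 20: 1/1 normal.
Total normal subgroups: 7.

7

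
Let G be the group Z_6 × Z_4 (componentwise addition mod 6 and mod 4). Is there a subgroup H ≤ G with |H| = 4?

4 | 24. A subgroup of order 4 is {(0,0), (0,1), (0,2), (0,3)}.

Yes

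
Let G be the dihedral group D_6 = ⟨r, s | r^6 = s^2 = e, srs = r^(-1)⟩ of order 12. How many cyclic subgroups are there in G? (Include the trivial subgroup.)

10

A cyclic subgroup of order d is generated by each of its φ(d) elements of order d, so the cyclic subgroups of order d number (#elements of order d)/φ(d).
Cyclic subgroups by order — order 1: 1; order 2: 7; order 3: 1; order 6: 1.
Total: 10.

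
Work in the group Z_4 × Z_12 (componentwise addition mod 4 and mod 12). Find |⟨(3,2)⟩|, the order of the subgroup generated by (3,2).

12

The order of (3,2) in Z_4 × Z_12 is lcm(ord(3) in Z_4, ord(2) in Z_12).
ord(3) = 4 and ord(2) = 6, so |⟨(3,2)⟩| = lcm(4, 6) = 12.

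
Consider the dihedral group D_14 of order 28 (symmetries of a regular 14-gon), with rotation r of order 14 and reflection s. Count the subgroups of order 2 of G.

|G| = 28 and 2 | 28, so subgroups of order 2 are possible by Lagrange.
The subgroups of order 2 are: {e, r^10s}; {e, r^11s}; {e, r^12s}; {e, r^13s}; … (15 in all).
So G has 15 subgroups of order 2.

15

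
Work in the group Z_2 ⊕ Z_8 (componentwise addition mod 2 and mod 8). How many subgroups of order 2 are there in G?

3

|G| = 16 and 2 | 16, so subgroups of order 2 are possible by Lagrange.
The subgroups of order 2 are: {(0,0), (0,4)}; {(0,0), (1,0)}; {(0,0), (1,4)}.
So G has 3 subgroups of order 2.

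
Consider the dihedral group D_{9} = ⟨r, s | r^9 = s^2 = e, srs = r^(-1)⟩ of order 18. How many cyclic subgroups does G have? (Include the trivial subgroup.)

12

A cyclic subgroup of order d is generated by each of its φ(d) elements of order d, so the cyclic subgroups of order d number (#elements of order d)/φ(d).
Cyclic subgroups by order — order 1: 1; order 2: 9; order 3: 1; order 9: 1.
Total: 12.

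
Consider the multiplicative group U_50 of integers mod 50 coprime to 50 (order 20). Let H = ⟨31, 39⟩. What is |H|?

|⟨31⟩| = 5 and |⟨39⟩| = 10, so |H| is a multiple of lcm(5, 10) = 10 and divides |G| = 20.
Closing under the operation: H = {1, 9, 11, 19, 21, 29, 31, 39, 41, 49}, so |H| = 10.

10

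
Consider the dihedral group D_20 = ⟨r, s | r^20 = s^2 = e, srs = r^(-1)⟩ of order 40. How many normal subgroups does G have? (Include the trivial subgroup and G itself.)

G has 48 subgroups. Checking conjugation-invariance by order — order 1: 1/1 normal; order 2: 1/21 normal; order 4: 1/11 normal; order 5: 1/1 normal; order 8: 0/5 normal; order 10: 1/5 normal; order 20: 3/3 normal; order 40: 1/1 normal.
Total normal subgroups: 9.

9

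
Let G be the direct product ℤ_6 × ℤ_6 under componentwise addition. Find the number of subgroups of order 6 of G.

12

|G| = 36 and 6 | 36, so subgroups of order 6 are possible by Lagrange.
The subgroups of order 6 are: {(0,0), (0,1), (0,2), (0,3), (0,4), (0,5)}; {(0,0), (0,2), (0,4), (3,0), (3,2), (3,4)}; {(0,0), (0,2), (0,4), (3,1), (3,3), (3,5)}; {(0,0), (0,3), (2,0), (2,3), (4,0), (4,3)}; … (12 in all).
So G has 12 subgroups of order 6.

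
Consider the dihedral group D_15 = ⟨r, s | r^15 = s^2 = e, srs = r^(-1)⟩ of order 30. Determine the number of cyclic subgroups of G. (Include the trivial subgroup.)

Group the elements of G by the cyclic subgroup they generate; each cyclic subgroup of order d accounts for φ(d) elements.
Cyclic subgroups by order — order 1: 1; order 2: 15; order 3: 1; order 5: 1; order 15: 1.
Total: 19.

19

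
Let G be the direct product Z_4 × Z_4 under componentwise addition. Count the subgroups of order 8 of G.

3

|G| = 16 and 8 | 16, so subgroups of order 8 are possible by Lagrange.
The subgroups of order 8 are: {(0,0), (0,1), (0,2), (0,3), (2,0), (2,1), (2,2), (2,3)}; {(0,0), (0,2), (1,0), (1,2), (2,0), (2,2), (3,0), (3,2)}; {(0,0), (0,2), (1,1), (1,3), (2,0), (2,2), (3,1), (3,3)}.
So G has 3 subgroups of order 8.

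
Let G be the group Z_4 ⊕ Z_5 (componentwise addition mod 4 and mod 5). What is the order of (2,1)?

10

The order of (2,1) in Z_4 × Z_5 is lcm(ord(2) in Z_4, ord(1) in Z_5).
ord(2) = 2 and ord(1) = 5, so |⟨(2,1)⟩| = lcm(2, 5) = 10.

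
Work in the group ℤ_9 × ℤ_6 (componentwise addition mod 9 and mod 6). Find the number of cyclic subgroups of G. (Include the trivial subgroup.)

16

A cyclic subgroup of order d is generated by each of its φ(d) elements of order d, so the cyclic subgroups of order d number (#elements of order d)/φ(d).
Cyclic subgroups by order — order 1: 1; order 2: 1; order 3: 4; order 6: 4; order 9: 3; order 18: 3.
Total: 16.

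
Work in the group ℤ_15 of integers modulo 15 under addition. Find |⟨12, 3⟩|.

5

|⟨12⟩| = 5 and |⟨3⟩| = 5, so |H| is a multiple of lcm(5, 5) = 5 and divides |G| = 15.
Closing under the operation: H = {0, 3, 6, 9, 12}, so |H| = 5.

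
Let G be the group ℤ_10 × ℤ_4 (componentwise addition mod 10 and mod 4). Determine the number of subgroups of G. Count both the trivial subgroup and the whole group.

16

|G| = 40, so by Lagrange every subgroup order divides 40. Divisors: 1, 2, 4, 5, 8, 10, 20, 40.
Subgroups by order — order 1: 1; order 2: 3; order 4: 3; order 5: 1; order 8: 1; order 10: 3; order 20: 3; order 40: 1.
Total: 1 + 3 + 3 + 1 + 1 + 3 + 3 + 1 = 16.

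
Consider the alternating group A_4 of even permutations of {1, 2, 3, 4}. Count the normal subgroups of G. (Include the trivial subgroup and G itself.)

G has 10 subgroups. Checking conjugation-invariance by order — order 1: 1/1 normal; order 2: 0/3 normal; order 3: 0/4 normal; order 4: 1/1 normal; order 12: 1/1 normal.
Total normal subgroups: 3.

3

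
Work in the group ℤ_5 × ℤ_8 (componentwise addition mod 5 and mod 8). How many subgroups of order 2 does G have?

|G| = 40 and 2 | 40, so subgroups of order 2 are possible by Lagrange.
The subgroups of order 2 are: {(0,0), (0,4)}.
So G has 1 subgroup of order 2.

1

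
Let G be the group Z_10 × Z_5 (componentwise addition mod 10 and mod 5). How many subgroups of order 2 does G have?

|G| = 50 and 2 | 50, so subgroups of order 2 are possible by Lagrange.
The subgroups of order 2 are: {(0,0), (5,0)}.
So G has 1 subgroup of order 2.

1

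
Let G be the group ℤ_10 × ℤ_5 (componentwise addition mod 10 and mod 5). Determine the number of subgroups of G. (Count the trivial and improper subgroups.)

|G| = 50, so by Lagrange every subgroup order divides 50. Divisors: 1, 2, 5, 10, 25, 50.
Subgroups by order — order 1: 1; order 2: 1; order 5: 6; order 10: 6; order 25: 1; order 50: 1.
Total: 1 + 1 + 6 + 6 + 1 + 1 = 16.

16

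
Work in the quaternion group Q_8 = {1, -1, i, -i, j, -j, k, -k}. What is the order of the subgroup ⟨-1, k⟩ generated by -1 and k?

4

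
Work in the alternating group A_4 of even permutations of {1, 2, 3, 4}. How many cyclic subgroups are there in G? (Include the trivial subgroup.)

A cyclic subgroup of order d is generated by each of its φ(d) elements of order d, so the cyclic subgroups of order d number (#elements of order d)/φ(d).
Cyclic subgroups by order — order 1: 1; order 2: 3; order 3: 4.
Total: 8.

8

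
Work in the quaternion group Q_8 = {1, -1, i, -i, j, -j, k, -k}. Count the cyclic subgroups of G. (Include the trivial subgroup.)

Each element a generates a cyclic subgroup ⟨a⟩; distinct elements may generate the same one (a cyclic group of order d has φ(d) generators).
Cyclic subgroups by order — order 1: 1; order 2: 1; order 4: 3.
Total: 5.

5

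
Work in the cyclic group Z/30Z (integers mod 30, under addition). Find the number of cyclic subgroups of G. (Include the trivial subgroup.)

Group the elements of G by the cyclic subgroup they generate; each cyclic subgroup of order d accounts for φ(d) elements.
Cyclic subgroups by order — order 1: 1; order 2: 1; order 3: 1; order 5: 1; order 6: 1; order 10: 1; order 15: 1; order 30: 1.
Total: 8.

8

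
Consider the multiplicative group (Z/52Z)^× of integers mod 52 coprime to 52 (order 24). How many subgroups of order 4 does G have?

3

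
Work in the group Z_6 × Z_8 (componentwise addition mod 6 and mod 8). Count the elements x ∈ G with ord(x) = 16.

An element (a,b) has order lcm(ord(a), ord(b)); count pairs with lcm equal to 16.
Enumerating gives 0 such elements.

0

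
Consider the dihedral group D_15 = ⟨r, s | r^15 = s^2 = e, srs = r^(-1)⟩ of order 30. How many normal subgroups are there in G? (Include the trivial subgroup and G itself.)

5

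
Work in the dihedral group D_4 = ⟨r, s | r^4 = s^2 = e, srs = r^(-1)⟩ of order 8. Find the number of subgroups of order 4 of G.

|G| = 8 and 4 | 8, so subgroups of order 4 are possible by Lagrange.
The subgroups of order 4 are: {e, r, r^2, r^3}; {e, r^2, s, r^2s}; {e, r^2, rs, r^3s}.
So G has 3 subgroups of order 4.

3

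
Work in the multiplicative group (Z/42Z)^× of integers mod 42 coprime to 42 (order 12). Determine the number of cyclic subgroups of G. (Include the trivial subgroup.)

A cyclic subgroup of order d is generated by each of its φ(d) elements of order d, so the cyclic subgroups of order d number (#elements of order d)/φ(d).
Cyclic subgroups by order — order 1: 1; order 2: 3; order 3: 1; order 6: 3.
Total: 8.

8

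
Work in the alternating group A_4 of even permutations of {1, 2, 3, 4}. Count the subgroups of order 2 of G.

3

|G| = 12 and 2 | 12, so subgroups of order 2 are possible by Lagrange.
The subgroups of order 2 are: {e, (1 2)(3 4)}; {e, (1 3)(2 4)}; {e, (1 4)(2 3)}.
So G has 3 subgroups of order 2.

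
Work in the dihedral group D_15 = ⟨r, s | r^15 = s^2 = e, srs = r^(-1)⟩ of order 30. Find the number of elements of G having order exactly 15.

The elements of order 15 are: r, r^2, r^4, r^7, r^8, r^11, r^13, r^14.
That's 8.

8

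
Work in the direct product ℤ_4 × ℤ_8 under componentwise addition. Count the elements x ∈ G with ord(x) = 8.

An element (a,b) has order lcm(ord(a), ord(b)); count pairs with lcm equal to 8.
Enumerating gives 16 such elements.

16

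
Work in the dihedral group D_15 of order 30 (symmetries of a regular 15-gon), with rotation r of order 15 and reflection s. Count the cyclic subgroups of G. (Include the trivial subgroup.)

19

Group the elements of G by the cyclic subgroup they generate; each cyclic subgroup of order d accounts for φ(d) elements.
Cyclic subgroups by order — order 1: 1; order 2: 15; order 3: 1; order 5: 1; order 15: 1.
Total: 19.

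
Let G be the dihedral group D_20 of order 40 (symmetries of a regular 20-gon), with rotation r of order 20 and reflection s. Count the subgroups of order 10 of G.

|G| = 40 and 10 | 40, so subgroups of order 10 are possible by Lagrange.
The subgroups of order 10 are: {e, r^2, r^4, r^6, r^8, r^10, r^12, r^14, r^16, r^18}; {e, r^4, r^8, r^12, r^16, r^2s, r^6s, r^10s, r^14s, r^18s}; {e, r^4, r^8, r^12, r^16, r^3s, r^7s, r^11s, r^15s, r^19s}; {e, r^4, r^8, r^12, r^16, s, r^4s, r^8s, r^12s, r^16s}; … (5 in all).
So G has 5 subgroups of order 10.

5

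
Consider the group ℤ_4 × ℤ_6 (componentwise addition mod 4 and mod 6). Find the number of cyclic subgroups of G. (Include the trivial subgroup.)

Each element a generates a cyclic subgroup ⟨a⟩; distinct elements may generate the same one (a cyclic group of order d has φ(d) generators).
Cyclic subgroups by order — order 1: 1; order 2: 3; order 3: 1; order 4: 2; order 6: 3; order 12: 2.
Total: 12.

12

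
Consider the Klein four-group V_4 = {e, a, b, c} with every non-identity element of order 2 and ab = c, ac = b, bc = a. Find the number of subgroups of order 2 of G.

|G| = 4 and 2 | 4, so subgroups of order 2 are possible by Lagrange.
The subgroups of order 2 are: {e, a}; {e, b}; {e, c}.
So G has 3 subgroups of order 2.

3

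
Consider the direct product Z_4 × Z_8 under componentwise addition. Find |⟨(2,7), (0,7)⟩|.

|⟨(2,7)⟩| = 8 and |⟨(0,7)⟩| = 8, so |H| is a multiple of lcm(8, 8) = 8 and divides |G| = 32.
Closing under the operation: H = {(0,0), (0,1), (0,2), (0,3), (0,4), (0,5), (0,6), (0,7), (2,0), (2,1), (2,2), (2,3), (2,4), (2,5), (2,6), (2,7)}, so |H| = 16.

16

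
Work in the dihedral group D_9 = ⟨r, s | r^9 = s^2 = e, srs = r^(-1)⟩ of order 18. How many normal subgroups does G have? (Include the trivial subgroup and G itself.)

G has 16 subgroups. Checking conjugation-invariance by order — order 1: 1/1 normal; order 2: 0/9 normal; order 3: 1/1 normal; order 6: 0/3 normal; order 9: 1/1 normal; order 18: 1/1 normal.
Total normal subgroups: 4.

4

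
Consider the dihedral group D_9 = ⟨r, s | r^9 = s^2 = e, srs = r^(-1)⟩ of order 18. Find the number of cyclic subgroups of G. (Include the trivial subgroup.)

12

Each element a generates a cyclic subgroup ⟨a⟩; distinct elements may generate the same one (a cyclic group of order d has φ(d) generators).
Cyclic subgroups by order — order 1: 1; order 2: 9; order 3: 1; order 9: 1.
Total: 12.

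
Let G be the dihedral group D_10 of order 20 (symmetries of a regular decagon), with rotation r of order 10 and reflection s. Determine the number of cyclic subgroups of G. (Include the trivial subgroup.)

A cyclic subgroup of order d is generated by each of its φ(d) elements of order d, so the cyclic subgroups of order d number (#elements of order d)/φ(d).
Cyclic subgroups by order — order 1: 1; order 2: 11; order 5: 1; order 10: 1.
Total: 14.

14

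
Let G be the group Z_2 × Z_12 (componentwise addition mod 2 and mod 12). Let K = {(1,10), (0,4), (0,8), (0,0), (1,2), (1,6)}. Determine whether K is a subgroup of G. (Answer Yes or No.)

|K| = 6 divides |G| = 24, consistent with Lagrange.
K contains the identity, every element's inverse is in K, and K is closed under +: it is a subgroup.
In fact K = ⟨(1,2)⟩.

Yes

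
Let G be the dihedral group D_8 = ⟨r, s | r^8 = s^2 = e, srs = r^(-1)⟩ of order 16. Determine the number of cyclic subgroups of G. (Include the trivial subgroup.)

Each element a generates a cyclic subgroup ⟨a⟩; distinct elements may generate the same one (a cyclic group of order d has φ(d) generators).
Cyclic subgroups by order — order 1: 1; order 2: 9; order 4: 1; order 8: 1.
Total: 12.

12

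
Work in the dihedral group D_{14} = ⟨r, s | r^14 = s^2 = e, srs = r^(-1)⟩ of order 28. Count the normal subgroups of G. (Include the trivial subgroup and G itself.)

G has 28 subgroups. Checking conjugation-invariance by order — order 1: 1/1 normal; order 2: 1/15 normal; order 4: 0/7 normal; order 7: 1/1 normal; order 14: 3/3 normal; order 28: 1/1 normal.
Total normal subgroups: 7.

7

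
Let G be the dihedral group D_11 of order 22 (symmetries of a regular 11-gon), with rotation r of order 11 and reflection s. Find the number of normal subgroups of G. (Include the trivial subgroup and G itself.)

3

G has 14 subgroups. Checking conjugation-invariance by order — order 1: 1/1 normal; order 2: 0/11 normal; order 11: 1/1 normal; order 22: 1/1 normal.
Total normal subgroups: 3.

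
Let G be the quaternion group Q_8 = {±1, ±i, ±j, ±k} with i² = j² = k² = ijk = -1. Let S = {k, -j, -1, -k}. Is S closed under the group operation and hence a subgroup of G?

No

The identity 1 ∉ S, so S is not a subgroup.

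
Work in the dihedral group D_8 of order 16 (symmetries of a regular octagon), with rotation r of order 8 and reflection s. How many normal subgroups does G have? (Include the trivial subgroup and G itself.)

G has 19 subgroups. Checking conjugation-invariance by order — order 1: 1/1 normal; order 2: 1/9 normal; order 4: 1/5 normal; order 8: 3/3 normal; order 16: 1/1 normal.
Total normal subgroups: 7.

7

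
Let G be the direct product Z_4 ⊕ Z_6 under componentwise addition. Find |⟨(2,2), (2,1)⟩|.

12

|⟨(2,2)⟩| = 6 and |⟨(2,1)⟩| = 6, so |H| is a multiple of lcm(6, 6) = 6 and divides |G| = 24.
Closing under the operation: H = {(0,0), (0,1), (0,2), (0,3), (0,4), (0,5), (2,0), (2,1), (2,2), (2,3), (2,4), (2,5)}, so |H| = 12.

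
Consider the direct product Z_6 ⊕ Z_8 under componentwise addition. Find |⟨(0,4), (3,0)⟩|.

|⟨(0,4)⟩| = 2 and |⟨(3,0)⟩| = 2, so |H| is a multiple of lcm(2, 2) = 2 and divides |G| = 48.
Closing under the operation: H = {(0,0), (0,4), (3,0), (3,4)}, so |H| = 4.

4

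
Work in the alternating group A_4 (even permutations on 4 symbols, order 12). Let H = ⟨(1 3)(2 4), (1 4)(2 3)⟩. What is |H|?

4

|⟨(1 3)(2 4)⟩| = 2 and |⟨(1 4)(2 3)⟩| = 2, so |H| is a multiple of lcm(2, 2) = 2 and divides |G| = 12.
Closing under the operation: H = {e, (1 2)(3 4), (1 3)(2 4), (1 4)(2 3)}, so |H| = 4.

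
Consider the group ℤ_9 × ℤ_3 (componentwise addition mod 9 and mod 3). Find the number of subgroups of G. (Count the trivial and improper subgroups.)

10

|G| = 27, so by Lagrange every subgroup order divides 27. Divisors: 1, 3, 9, 27.
Subgroups by order — order 1: 1; order 3: 4; order 9: 4; order 27: 1.
Total: 1 + 4 + 4 + 1 = 10.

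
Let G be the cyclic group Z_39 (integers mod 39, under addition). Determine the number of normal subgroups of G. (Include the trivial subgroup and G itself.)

G is abelian, so every subgroup is normal.
G has 4 subgroups in total, hence 4 normal subgroups.

4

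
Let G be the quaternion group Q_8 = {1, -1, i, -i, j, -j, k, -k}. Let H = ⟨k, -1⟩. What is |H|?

|⟨k⟩| = 4 and |⟨-1⟩| = 2, so |H| is a multiple of lcm(4, 2) = 4 and divides |G| = 8.
Closing under the operation: H = {1, -1, k, -k}, so |H| = 4.

4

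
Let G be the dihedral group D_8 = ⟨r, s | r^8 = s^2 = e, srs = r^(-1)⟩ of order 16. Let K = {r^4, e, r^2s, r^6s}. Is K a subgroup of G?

Yes

|K| = 4 divides |G| = 16, consistent with Lagrange.
K contains the identity, every element's inverse is in K, and K is closed under ·: it is a subgroup.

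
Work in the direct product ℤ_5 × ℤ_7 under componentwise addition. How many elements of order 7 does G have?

6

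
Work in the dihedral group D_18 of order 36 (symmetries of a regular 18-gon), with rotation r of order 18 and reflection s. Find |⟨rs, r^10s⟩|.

4

|⟨rs⟩| = 2 and |⟨r^10s⟩| = 2, so |H| is a multiple of lcm(2, 2) = 2 and divides |G| = 36.
Closing under the operation: H = {e, r^9, rs, r^10s}, so |H| = 4.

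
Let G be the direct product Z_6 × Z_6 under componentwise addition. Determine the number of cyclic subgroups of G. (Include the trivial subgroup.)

A cyclic subgroup of order d is generated by each of its φ(d) elements of order d, so the cyclic subgroups of order d number (#elements of order d)/φ(d).
Cyclic subgroups by order — order 1: 1; order 2: 3; order 3: 4; order 6: 12.
Total: 20.

20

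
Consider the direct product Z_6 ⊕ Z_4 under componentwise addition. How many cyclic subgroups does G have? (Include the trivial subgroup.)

Each element a generates a cyclic subgroup ⟨a⟩; distinct elements may generate the same one (a cyclic group of order d has φ(d) generators).
Cyclic subgroups by order — order 1: 1; order 2: 3; order 3: 1; order 4: 2; order 6: 3; order 12: 2.
Total: 12.

12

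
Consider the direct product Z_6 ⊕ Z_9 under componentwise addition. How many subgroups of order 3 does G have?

4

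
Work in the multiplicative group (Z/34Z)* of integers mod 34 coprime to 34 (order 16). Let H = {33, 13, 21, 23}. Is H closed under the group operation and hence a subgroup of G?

No

The identity 1 ∉ H, so H is not a subgroup.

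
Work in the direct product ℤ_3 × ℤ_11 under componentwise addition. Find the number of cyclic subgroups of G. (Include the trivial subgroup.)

Group the elements of G by the cyclic subgroup they generate; each cyclic subgroup of order d accounts for φ(d) elements.
Cyclic subgroups by order — order 1: 1; order 3: 1; order 11: 1; order 33: 1.
Total: 4.

4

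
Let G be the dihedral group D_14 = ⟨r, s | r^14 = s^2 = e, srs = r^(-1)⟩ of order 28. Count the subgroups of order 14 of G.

|G| = 28 and 14 | 28, so subgroups of order 14 are possible by Lagrange.
The subgroups of order 14 are: {e, r, r^2, r^3, r^4, r^5, r^6, r^7, r^8, r^9, r^10, r^11, r^12, r^13}; {e, r^2, r^4, r^6, r^8, r^10, r^12, s, r^2s, r^4s, r^6s, r^8s, r^10s, r^12s}; {e, r^2, r^4, r^6, r^8, r^10, r^12, rs, r^3s, r^5s, r^7s, r^9s, r^11s, r^13s}.
So G has 3 subgroups of order 14.

3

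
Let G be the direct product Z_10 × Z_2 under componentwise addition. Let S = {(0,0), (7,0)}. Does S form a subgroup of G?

No

(7,0) ∈ S but its inverse (3,0) ∉ S, so S is not a subgroup.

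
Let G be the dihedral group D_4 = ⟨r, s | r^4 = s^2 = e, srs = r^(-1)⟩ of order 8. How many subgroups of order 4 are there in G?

3

|G| = 8 and 4 | 8, so subgroups of order 4 are possible by Lagrange.
The subgroups of order 4 are: {e, r, r^2, r^3}; {e, r^2, s, r^2s}; {e, r^2, rs, r^3s}.
So G has 3 subgroups of order 4.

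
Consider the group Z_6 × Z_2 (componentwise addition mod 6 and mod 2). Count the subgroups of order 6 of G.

3

|G| = 12 and 6 | 12, so subgroups of order 6 are possible by Lagrange.
The subgroups of order 6 are: {(0,0), (0,1), (2,0), (2,1), (4,0), (4,1)}; {(0,0), (1,0), (2,0), (3,0), (4,0), (5,0)}; {(0,0), (1,1), (2,0), (3,1), (4,0), (5,1)}.
So G has 3 subgroups of order 6.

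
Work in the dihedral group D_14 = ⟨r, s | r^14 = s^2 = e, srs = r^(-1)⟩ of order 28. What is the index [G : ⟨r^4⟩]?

4

|⟨r^4⟩| = 7 and |G| = 28.
By Lagrange, [G : H] = |G|/|H| = 28/7 = 4.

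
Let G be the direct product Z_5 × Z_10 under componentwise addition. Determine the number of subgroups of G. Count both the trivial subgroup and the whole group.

|G| = 50, so by Lagrange every subgroup order divides 50. Divisors: 1, 2, 5, 10, 25, 50.
Subgroups by order — order 1: 1; order 2: 1; order 5: 6; order 10: 6; order 25: 1; order 50: 1.
Total: 1 + 1 + 6 + 6 + 1 + 1 = 16.

16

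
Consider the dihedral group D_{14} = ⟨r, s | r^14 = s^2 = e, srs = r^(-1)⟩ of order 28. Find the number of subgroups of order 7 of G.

1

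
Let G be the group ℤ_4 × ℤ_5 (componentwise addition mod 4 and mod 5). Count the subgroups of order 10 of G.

1

|G| = 20 and 10 | 20, so subgroups of order 10 are possible by Lagrange.
The subgroups of order 10 are: {(0,0), (0,1), (0,2), (0,3), (0,4), (2,0), (2,1), (2,2), (2,3), (2,4)}.
So G has 1 subgroup of order 10.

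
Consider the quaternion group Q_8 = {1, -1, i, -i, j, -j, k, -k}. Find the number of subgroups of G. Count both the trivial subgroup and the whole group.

|G| = 8, so by Lagrange every subgroup order divides 8. Divisors: 1, 2, 4, 8.
Subgroups by order — order 1: 1; order 2: 1; order 4: 3; order 8: 1.
Total: 1 + 1 + 3 + 1 = 6.

6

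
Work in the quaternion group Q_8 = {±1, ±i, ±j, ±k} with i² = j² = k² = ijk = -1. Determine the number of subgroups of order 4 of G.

|G| = 8 and 4 | 8, so subgroups of order 4 are possible by Lagrange.
The subgroups of order 4 are: {1, -1, i, -i}; {1, -1, j, -j}; {1, -1, k, -k}.
So G has 3 subgroups of order 4.

3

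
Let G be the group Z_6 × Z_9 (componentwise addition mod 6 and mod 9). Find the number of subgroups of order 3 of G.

|G| = 54 and 3 | 54, so subgroups of order 3 are possible by Lagrange.
The subgroups of order 3 are: {(0,0), (0,3), (0,6)}; {(0,0), (2,0), (4,0)}; {(0,0), (2,3), (4,6)}; {(0,0), (2,6), (4,3)}.
So G has 4 subgroups of order 3.

4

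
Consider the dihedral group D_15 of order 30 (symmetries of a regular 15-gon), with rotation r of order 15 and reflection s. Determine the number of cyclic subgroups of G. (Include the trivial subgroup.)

Each element a generates a cyclic subgroup ⟨a⟩; distinct elements may generate the same one (a cyclic group of order d has φ(d) generators).
Cyclic subgroups by order — order 1: 1; order 2: 15; order 3: 1; order 5: 1; order 15: 1.
Total: 19.

19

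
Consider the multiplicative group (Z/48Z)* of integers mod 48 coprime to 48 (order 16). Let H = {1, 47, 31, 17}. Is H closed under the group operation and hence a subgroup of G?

|H| = 4 divides |G| = 16, consistent with Lagrange.
H contains the identity, every element's inverse is in H, and H is closed under ·: it is a subgroup.

Yes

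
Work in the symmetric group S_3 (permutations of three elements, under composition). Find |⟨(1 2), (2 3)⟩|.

6

|⟨(1 2)⟩| = 2 and |⟨(2 3)⟩| = 2, so |H| is a multiple of lcm(2, 2) = 2 and divides |G| = 6.
Closing {(1 2), (2 3)} under the group operation gives all of G, so |H| = 6.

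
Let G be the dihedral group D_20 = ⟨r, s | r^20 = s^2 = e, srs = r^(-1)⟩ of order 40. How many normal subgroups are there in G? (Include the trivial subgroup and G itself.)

G has 48 subgroups. Checking conjugation-invariance by order — order 1: 1/1 normal; order 2: 1/21 normal; order 4: 1/11 normal; order 5: 1/1 normal; order 8: 0/5 normal; order 10: 1/5 normal; order 20: 3/3 normal; order 40: 1/1 normal.
Total normal subgroups: 9.

9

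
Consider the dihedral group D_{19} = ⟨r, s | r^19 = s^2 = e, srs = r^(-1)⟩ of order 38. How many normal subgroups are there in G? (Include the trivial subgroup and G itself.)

3

G has 22 subgroups. Checking conjugation-invariance by order — order 1: 1/1 normal; order 2: 0/19 normal; order 19: 1/1 normal; order 38: 1/1 normal.
Total normal subgroups: 3.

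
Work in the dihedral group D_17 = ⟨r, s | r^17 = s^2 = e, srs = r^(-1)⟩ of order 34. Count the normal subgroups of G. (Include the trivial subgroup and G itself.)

G has 20 subgroups. Checking conjugation-invariance by order — order 1: 1/1 normal; order 2: 0/17 normal; order 17: 1/1 normal; order 34: 1/1 normal.
Total normal subgroups: 3.

3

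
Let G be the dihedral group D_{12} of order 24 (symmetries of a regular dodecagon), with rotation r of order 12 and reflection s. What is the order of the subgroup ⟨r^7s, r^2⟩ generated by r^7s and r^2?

|⟨r^7s⟩| = 2 and |⟨r^2⟩| = 6, so |H| is a multiple of lcm(2, 6) = 6 and divides |G| = 24.
Closing under the operation: H = {e, r^2, r^4, r^6, r^8, r^10, rs, r^3s, r^5s, r^7s, r^9s, r^11s}, so |H| = 12.

12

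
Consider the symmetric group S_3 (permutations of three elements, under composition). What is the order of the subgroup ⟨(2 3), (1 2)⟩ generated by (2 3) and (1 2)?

|⟨(2 3)⟩| = 2 and |⟨(1 2)⟩| = 2, so |H| is a multiple of lcm(2, 2) = 2 and divides |G| = 6.
Closing {(2 3), (1 2)} under the group operation gives all of G, so |H| = 6.

6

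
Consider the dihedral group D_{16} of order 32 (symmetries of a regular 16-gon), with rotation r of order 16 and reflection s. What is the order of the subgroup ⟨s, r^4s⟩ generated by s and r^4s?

8

|⟨s⟩| = 2 and |⟨r^4s⟩| = 2, so |H| is a multiple of lcm(2, 2) = 2 and divides |G| = 32.
Closing under the operation: H = {e, r^4, r^8, r^12, s, r^4s, r^8s, r^12s}, so |H| = 8.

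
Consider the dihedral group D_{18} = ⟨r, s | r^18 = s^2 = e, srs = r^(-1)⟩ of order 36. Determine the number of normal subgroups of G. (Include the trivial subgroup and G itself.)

G has 45 subgroups. Checking conjugation-invariance by order — order 1: 1/1 normal; order 2: 1/19 normal; order 3: 1/1 normal; order 4: 0/9 normal; order 6: 1/7 normal; order 9: 1/1 normal; order 12: 0/3 normal; order 18: 3/3 normal; order 36: 1/1 normal.
Total normal subgroups: 9.

9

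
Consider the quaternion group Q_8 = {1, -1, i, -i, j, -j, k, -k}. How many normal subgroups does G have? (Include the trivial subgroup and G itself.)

6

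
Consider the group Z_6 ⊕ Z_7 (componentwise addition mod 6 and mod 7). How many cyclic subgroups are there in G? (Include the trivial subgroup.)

8

Group the elements of G by the cyclic subgroup they generate; each cyclic subgroup of order d accounts for φ(d) elements.
Cyclic subgroups by order — order 1: 1; order 2: 1; order 3: 1; order 6: 1; order 7: 1; order 14: 1; order 21: 1; order 42: 1.
Total: 8.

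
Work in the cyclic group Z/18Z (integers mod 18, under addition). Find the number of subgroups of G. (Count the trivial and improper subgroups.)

6

Subgroups of the cyclic group Z/18Z correspond bijectively to divisors of 18.
Divisors of 18: 1, 2, 3, 6, 9, 18.
So Z/18Z has 6 subgroups.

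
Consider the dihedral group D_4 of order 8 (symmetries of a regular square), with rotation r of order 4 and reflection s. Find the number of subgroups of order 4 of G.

3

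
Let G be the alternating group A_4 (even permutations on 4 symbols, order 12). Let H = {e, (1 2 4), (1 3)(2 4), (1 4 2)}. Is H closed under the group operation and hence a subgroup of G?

No

Closure fails: (1 2 4) ∘ (1 3)(2 4) = (1 3 2) ∉ H. So H is not a subgroup.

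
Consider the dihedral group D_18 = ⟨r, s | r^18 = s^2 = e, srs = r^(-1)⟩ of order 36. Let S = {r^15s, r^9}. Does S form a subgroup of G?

The identity e ∉ S, so S is not a subgroup.

No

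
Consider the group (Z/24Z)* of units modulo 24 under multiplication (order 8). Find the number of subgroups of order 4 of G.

7

|G| = 8 and 4 | 8, so subgroups of order 4 are possible by Lagrange.
The subgroups of order 4 are: {1, 11, 13, 23}; {1, 11, 17, 19}; {1, 5, 7, 11}; {1, 5, 13, 17}; … (7 in all).
So G has 7 subgroups of order 4.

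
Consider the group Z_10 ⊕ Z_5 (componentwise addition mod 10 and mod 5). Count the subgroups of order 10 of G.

|G| = 50 and 10 | 50, so subgroups of order 10 are possible by Lagrange.
The subgroups of order 10 are: {(0,0), (0,1), (0,2), (0,3), (0,4), (5,0), (5,1), (5,2), (5,3), (5,4)}; {(0,0), (1,0), (2,0), (3,0), (4,0), (5,0), (6,0), (7,0), (8,0), (9,0)}; {(0,0), (1,1), (2,2), (3,3), (4,4), (5,0), (6,1), (7,2), (8,3), (9,4)}; {(0,0), (1,2), (2,4), (3,1), (4,3), (5,0), (6,2), (7,4), (8,1), (9,3)}; … (6 in all).
So G has 6 subgroups of order 10.

6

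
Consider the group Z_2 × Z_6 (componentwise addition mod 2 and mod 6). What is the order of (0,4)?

3

The order of (0,4) in Z_2 × Z_6 is lcm(ord(0) in Z_2, ord(4) in Z_6).
ord(0) = 1 and ord(4) = 3, so |⟨(0,4)⟩| = lcm(1, 3) = 3.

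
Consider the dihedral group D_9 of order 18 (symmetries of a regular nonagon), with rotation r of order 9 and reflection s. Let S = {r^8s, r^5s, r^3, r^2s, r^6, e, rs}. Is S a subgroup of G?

No

|S| = 7 does not divide |G| = 18, so by Lagrange S is not a subgroup.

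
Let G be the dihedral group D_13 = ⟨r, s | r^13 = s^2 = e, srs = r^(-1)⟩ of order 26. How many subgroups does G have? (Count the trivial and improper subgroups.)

16

|G| = 26, so by Lagrange every subgroup order divides 26. Divisors: 1, 2, 13, 26.
Subgroups by order — order 1: 1; order 2: 13; order 13: 1; order 26: 1.
Total: 1 + 13 + 1 + 1 = 16.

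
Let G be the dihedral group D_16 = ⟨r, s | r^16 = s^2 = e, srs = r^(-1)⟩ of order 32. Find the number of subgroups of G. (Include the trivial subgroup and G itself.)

|G| = 32, so by Lagrange every subgroup order divides 32. Divisors: 1, 2, 4, 8, 16, 32.
Subgroups by order — order 1: 1; order 2: 17; order 4: 9; order 8: 5; order 16: 3; order 32: 1.
Total: 1 + 17 + 9 + 5 + 3 + 1 = 36.

36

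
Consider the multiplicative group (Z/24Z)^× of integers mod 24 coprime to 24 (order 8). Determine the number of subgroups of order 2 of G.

|G| = 8 and 2 | 8, so subgroups of order 2 are possible by Lagrange.
The subgroups of order 2 are: {1, 11}; {1, 13}; {1, 17}; {1, 19}; … (7 in all).
So G has 7 subgroups of order 2.

7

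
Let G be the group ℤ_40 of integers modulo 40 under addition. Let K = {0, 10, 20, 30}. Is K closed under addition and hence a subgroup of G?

|K| = 4 divides |G| = 40, consistent with Lagrange.
K contains the identity, every element's inverse is in K, and K is closed under +: it is a subgroup.
In fact K = ⟨10⟩.

Yes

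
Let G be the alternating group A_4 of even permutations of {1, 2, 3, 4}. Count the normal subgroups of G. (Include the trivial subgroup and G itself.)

3

G has 10 subgroups. Checking conjugation-invariance by order — order 1: 1/1 normal; order 2: 0/3 normal; order 3: 0/4 normal; order 4: 1/1 normal; order 12: 1/1 normal.
Total normal subgroups: 3.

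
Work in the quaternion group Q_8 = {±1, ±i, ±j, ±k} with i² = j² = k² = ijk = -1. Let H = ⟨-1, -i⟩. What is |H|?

4

|⟨-1⟩| = 2 and |⟨-i⟩| = 4, so |H| is a multiple of lcm(2, 4) = 4 and divides |G| = 8.
Closing under the operation: H = {1, -1, i, -i}, so |H| = 4.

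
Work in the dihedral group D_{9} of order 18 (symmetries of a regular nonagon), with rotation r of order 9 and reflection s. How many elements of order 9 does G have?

The elements of order 9 are: r, r^2, r^4, r^5, r^7, r^8.
That's 6.

6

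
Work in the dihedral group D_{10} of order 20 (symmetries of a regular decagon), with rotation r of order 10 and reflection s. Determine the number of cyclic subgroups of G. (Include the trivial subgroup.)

A cyclic subgroup of order d is generated by each of its φ(d) elements of order d, so the cyclic subgroups of order d number (#elements of order d)/φ(d).
Cyclic subgroups by order — order 1: 1; order 2: 11; order 5: 1; order 10: 1.
Total: 14.

14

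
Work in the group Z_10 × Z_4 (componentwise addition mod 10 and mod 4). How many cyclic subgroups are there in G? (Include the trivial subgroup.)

12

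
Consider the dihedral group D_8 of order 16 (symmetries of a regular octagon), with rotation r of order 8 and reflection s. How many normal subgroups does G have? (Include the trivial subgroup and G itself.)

7

G has 19 subgroups. Checking conjugation-invariance by order — order 1: 1/1 normal; order 2: 1/9 normal; order 4: 1/5 normal; order 8: 3/3 normal; order 16: 1/1 normal.
Total normal subgroups: 7.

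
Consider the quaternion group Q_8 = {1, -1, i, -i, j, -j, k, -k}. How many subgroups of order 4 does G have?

|G| = 8 and 4 | 8, so subgroups of order 4 are possible by Lagrange.
The subgroups of order 4 are: {1, -1, i, -i}; {1, -1, j, -j}; {1, -1, k, -k}.
So G has 3 subgroups of order 4.

3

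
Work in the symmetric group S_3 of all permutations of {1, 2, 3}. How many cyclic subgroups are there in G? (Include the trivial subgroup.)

Each element a generates a cyclic subgroup ⟨a⟩; distinct elements may generate the same one (a cyclic group of order d has φ(d) generators).
Cyclic subgroups by order — order 1: 1; order 2: 3; order 3: 1.
Total: 5.

5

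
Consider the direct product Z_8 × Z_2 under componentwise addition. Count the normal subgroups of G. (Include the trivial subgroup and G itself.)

11

G is abelian, so every subgroup is normal.
G has 11 subgroups in total, hence 11 normal subgroups.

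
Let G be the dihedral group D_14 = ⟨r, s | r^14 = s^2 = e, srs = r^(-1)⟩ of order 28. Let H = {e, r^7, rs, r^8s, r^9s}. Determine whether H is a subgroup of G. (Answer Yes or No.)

No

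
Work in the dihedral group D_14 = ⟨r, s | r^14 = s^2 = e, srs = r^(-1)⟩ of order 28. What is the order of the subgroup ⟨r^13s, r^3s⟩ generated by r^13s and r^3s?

14

|⟨r^13s⟩| = 2 and |⟨r^3s⟩| = 2, so |H| is a multiple of lcm(2, 2) = 2 and divides |G| = 28.
Closing under the operation: H = {e, r^2, r^4, r^6, r^8, r^10, r^12, rs, r^3s, r^5s, r^7s, r^9s, r^11s, r^13s}, so |H| = 14.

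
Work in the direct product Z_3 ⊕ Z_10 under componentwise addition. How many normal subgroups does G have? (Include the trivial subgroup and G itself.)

8

G is abelian, so every subgroup is normal.
G has 8 subgroups in total, hence 8 normal subgroups.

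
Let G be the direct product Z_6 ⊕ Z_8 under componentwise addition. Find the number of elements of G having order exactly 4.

4

An element (a,b) has order lcm(ord(a), ord(b)); count pairs with lcm equal to 4.
Enumerating gives 4 such elements.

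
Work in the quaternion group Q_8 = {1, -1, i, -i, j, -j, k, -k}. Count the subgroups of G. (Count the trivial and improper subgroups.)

|G| = 8, so by Lagrange every subgroup order divides 8. Divisors: 1, 2, 4, 8.
Subgroups by order — order 1: 1; order 2: 1; order 4: 3; order 8: 1.
Total: 1 + 1 + 3 + 1 = 6.

6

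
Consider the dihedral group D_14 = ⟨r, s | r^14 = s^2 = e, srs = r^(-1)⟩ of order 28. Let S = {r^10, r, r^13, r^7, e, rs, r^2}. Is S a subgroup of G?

No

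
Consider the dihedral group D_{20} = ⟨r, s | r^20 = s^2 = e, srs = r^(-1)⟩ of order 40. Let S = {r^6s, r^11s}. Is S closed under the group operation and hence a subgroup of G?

The identity e ∉ S, so S is not a subgroup.

No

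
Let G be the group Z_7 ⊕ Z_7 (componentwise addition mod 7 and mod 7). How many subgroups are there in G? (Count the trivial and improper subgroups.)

10

|G| = 49, so by Lagrange every subgroup order divides 49. Divisors: 1, 7, 49.
Subgroups by order — order 1: 1; order 7: 8; order 49: 1.
Total: 1 + 8 + 1 = 10.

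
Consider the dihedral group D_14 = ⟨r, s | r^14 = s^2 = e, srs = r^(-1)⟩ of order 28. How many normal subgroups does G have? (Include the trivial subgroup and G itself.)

G has 28 subgroups. Checking conjugation-invariance by order — order 1: 1/1 normal; order 2: 1/15 normal; order 4: 0/7 normal; order 7: 1/1 normal; order 14: 3/3 normal; order 28: 1/1 normal.
Total normal subgroups: 7.

7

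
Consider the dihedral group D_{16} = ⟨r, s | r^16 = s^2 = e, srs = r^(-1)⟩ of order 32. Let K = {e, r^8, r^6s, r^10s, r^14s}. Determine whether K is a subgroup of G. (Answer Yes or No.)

No

|K| = 5 does not divide |G| = 32, so by Lagrange K is not a subgroup.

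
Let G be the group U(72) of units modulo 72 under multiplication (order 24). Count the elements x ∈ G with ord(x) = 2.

7

The elements of order 2 are: 17, 19, 35, 37, 53, 55, 71.
That's 7.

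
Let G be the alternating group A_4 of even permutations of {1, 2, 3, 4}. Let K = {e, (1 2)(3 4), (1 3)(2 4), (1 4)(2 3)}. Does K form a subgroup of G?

Yes

|K| = 4 divides |G| = 12, consistent with Lagrange.
K contains the identity, every element's inverse is in K, and K is closed under ∘: it is a subgroup.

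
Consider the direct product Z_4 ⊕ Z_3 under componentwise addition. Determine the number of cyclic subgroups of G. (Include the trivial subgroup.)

A cyclic subgroup of order d is generated by each of its φ(d) elements of order d, so the cyclic subgroups of order d number (#elements of order d)/φ(d).
Cyclic subgroups by order — order 1: 1; order 2: 1; order 3: 1; order 4: 1; order 6: 1; order 12: 1.
Total: 6.

6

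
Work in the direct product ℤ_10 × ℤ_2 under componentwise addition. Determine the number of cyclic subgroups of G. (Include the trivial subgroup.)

8

Group the elements of G by the cyclic subgroup they generate; each cyclic subgroup of order d accounts for φ(d) elements.
Cyclic subgroups by order — order 1: 1; order 2: 3; order 5: 1; order 10: 3.
Total: 8.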